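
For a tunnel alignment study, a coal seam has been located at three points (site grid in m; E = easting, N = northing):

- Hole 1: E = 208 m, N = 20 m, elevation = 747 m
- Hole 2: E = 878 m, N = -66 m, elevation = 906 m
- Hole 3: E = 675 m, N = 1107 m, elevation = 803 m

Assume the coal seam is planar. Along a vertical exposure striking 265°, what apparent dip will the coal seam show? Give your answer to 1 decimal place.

12.7°

Two edge vectors: Hole 1→Hole 2 = (670, -86, 159), Hole 1→Hole 3 = (467, 1087, 56).
Normal n = (Hole 1→Hole 2) × (Hole 1→Hole 3) = (-177649, 36733, 768452).
So ∂z/∂E = −n_x/n_z = 0.23118 and ∂z/∂N = −n_y/n_z = −0.04780.
Unit vector along 265° is (sin 265°, cos 265°) = (-0.9962, -0.0872).
Slope in that direction = a·(-0.9962) + b·(-0.0872) = −0.22613.
Apparent dip = arctan|0.22613| = 12.7° (true dip is 13.3°, so apparent ≤ true as expected).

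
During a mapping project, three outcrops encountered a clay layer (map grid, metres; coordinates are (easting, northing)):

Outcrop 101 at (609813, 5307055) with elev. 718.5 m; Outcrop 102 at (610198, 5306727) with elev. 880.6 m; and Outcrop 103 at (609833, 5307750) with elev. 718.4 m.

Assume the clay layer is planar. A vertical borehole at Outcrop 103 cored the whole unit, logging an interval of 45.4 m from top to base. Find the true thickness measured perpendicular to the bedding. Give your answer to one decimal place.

Let the plane be z = a·E + b·N + c.
Outcrop 102−Outcrop 101: 385a − 328b = 162.1;  Outcrop 103−Outcrop 101: 20a + 695b = −0.1.
Solving gives a = 0.41084, b = −0.01197.
|∇z| = √(a²+b²) = 0.41102, so dip δ = arctan(0.41102) = 22.34°.
True thickness = vertical thickness × cos δ = 45.4 × cos 22.34° = 42.0 m.

42.0 m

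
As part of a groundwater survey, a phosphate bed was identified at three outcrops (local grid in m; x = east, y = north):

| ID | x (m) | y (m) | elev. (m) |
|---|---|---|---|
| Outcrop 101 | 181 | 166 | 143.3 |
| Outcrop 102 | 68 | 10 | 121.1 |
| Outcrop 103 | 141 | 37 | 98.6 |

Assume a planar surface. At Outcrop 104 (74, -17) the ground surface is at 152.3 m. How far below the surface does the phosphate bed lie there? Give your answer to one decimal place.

Let the plane be z = a·x + b·y + c.
Outcrop 102−Outcrop 101: −113a − 156b = −22.2;  Outcrop 103−Outcrop 101: −40a − 129b = −44.7.
Solving gives a = −0.49291, b = 0.49935.
Then c = 143.3 − a·181 − b·166 = 149.62.
At (74, -17): z_contact = −36.48 − 8.49 + 149.62 = 104.66 m.
Depth below ground = 152.3 − 104.66 = 47.6 m.

47.6 m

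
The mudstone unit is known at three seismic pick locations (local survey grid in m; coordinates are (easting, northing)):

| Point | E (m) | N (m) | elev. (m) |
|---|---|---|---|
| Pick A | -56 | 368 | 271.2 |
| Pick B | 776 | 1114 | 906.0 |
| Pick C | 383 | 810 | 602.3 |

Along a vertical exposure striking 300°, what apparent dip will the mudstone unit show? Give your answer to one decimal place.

Two edge vectors: Pick A→Pick B = (832, 746, 634.8), Pick A→Pick C = (439, 442, 331.1).
Normal n = (Pick A→Pick B) × (Pick A→Pick C) = (-33581, 3202, 40250).
So ∂z/∂E = −n_x/n_z = 0.83431 and ∂z/∂N = −n_y/n_z = −0.07955.
Unit vector along 300° is (sin 300°, cos 300°) = (-0.8660, 0.5000).
Slope in that direction = a·(-0.8660) + b·(0.5000) = −0.76231.
Apparent dip = arctan|0.76231| = 37.3° (true dip is 40.0°, so apparent ≤ true as expected).

37.3°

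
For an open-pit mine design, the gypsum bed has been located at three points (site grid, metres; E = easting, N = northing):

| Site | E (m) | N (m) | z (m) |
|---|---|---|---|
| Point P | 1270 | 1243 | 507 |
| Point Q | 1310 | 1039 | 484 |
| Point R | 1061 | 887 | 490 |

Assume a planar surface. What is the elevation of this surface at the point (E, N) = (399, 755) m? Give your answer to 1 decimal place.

Let the plane be z = a·E + b·N + c.
Point Q−Point P: 40a − 204b = −23;  Point R−Point P: −209a − 356b = −17.
Solving gives a = −0.082988, b = 0.096473.
Then c = 507 − a·1270 − b·1243 = 492.48.
At (399, 755): z = −33.1 + 72.8 + 492.48 = 532.2 m.

532.2 m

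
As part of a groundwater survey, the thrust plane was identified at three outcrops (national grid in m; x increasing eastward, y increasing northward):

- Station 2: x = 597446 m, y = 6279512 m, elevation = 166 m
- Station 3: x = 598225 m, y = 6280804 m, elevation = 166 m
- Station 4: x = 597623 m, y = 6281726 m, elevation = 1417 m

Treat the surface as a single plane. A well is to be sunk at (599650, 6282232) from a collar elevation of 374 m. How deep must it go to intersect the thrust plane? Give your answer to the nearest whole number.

Let the plane be z = a·x + b·y + c.
Station 3−Station 2: 779a + 1292b = 0;  Station 4−Station 2: 177a + 2214b = 1251.
Solving gives a = −1.08039320, b = 0.65141355.
Then c = 166 − a·597446 − b·6279512 = −3444916.60.
At (599650, 6282232): z_contact = −647857.8 + 4092331.0 − 3444916.60 = -443.3 m.
Depth below ground = 374 − (-443.3) = 817 m.

817 m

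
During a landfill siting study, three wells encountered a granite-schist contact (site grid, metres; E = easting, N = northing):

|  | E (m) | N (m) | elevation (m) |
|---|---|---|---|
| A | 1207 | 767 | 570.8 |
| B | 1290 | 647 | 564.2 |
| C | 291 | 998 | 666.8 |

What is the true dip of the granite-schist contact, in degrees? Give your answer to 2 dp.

Let the plane be z = a·E + b·N + c.
B−A: 83a − 120b = −6.6;  C−A: −916a + 231b = 96.
Solving gives a = −0.11015, b = −0.02118.
Gradient magnitude |∇z| = √(a² + b²) = √(0.01213 + 0.00045) = 0.11216.
True dip = arctan(0.11216) = 6.40°, dipping toward E (azimuth ≈ 079°).

6.40°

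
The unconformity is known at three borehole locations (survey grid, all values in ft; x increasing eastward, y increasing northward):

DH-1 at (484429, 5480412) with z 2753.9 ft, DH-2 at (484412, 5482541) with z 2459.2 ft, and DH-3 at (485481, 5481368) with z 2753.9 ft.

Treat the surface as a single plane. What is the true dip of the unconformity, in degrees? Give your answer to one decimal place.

10.5°

Let the plane be z = a·x + b·y + c.
DH-2−DH-1: −17a + 2129b = −294.7;  DH-3−DH-1: 1052a + 956b = 0.
Solving gives a = 0.12488, b = −0.13742.
Gradient magnitude |∇z| = √(a² + b²) = √(0.01560 + 0.01889) = 0.18569.
True dip = arctan(0.18569) = 10.5°, dipping toward NW (azimuth ≈ 318°).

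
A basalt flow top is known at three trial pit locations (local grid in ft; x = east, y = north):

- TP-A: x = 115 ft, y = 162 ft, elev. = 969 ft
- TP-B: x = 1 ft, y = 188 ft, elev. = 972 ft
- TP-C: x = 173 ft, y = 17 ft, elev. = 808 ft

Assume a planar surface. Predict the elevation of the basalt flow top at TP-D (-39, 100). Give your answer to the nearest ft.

Two edge vectors: TP-A→TP-B = (-114, 26, 3), TP-A→TP-C = (58, -145, -161).
Normal n = (TP-A→TP-B) × (TP-A→TP-C) = (-3751, -18180, 15022).
So ∂z/∂x = −n_x/n_z = 0.24970 and ∂z/∂y = −n_y/n_z = 1.21023.
Intercept c from TP-A: 969 − 28.72 − 196.06 = 744.23.
At (-39, 100): z = −9.7 + 121.0 + 744.23 = 855.5 ft.

856 ft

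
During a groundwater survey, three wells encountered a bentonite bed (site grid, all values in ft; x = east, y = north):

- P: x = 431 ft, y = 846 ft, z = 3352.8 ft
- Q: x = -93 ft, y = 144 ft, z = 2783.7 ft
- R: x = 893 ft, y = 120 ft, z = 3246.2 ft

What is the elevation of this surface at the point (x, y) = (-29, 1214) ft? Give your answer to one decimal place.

3298.4 ft

Two edge vectors: P→Q = (-524, -702, -569.1), P→R = (462, -726, -106.6).
Normal n = (P→Q) × (P→R) = (-338333.4, -318782.6, 704748).
So ∂z/∂x = −n_x/n_z = 0.480077 and ∂z/∂y = −n_y/n_z = 0.452336.
Intercept c from P: 3352.8 − 206.91 − 382.68 = 2763.21.
At (-29, 1214): z = −13.9 + 549.1 + 2763.21 = 3298.4 ft.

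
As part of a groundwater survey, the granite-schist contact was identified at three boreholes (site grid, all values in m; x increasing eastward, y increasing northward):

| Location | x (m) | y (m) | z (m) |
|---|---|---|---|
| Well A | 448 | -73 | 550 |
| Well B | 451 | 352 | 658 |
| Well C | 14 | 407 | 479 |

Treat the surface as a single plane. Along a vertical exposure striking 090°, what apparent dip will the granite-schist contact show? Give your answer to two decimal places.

23.81°

Two edge vectors: Well A→Well B = (3, 425, 108), Well A→Well C = (-434, 480, -71).
Normal n = (Well A→Well B) × (Well A→Well C) = (-82015, -46659, 185890).
So ∂z/∂x = −n_x/n_z = 0.44120 and ∂z/∂y = −n_y/n_z = 0.25100.
Unit vector along 090° is (sin 90°, cos 90°) = (1.0000, 0.0000).
Slope in that direction = a·(1.0000) + b·(0.0000) = 0.44120.
Apparent dip = arctan|0.44120| = 23.81° (true dip is 26.9°, so apparent ≤ true as expected).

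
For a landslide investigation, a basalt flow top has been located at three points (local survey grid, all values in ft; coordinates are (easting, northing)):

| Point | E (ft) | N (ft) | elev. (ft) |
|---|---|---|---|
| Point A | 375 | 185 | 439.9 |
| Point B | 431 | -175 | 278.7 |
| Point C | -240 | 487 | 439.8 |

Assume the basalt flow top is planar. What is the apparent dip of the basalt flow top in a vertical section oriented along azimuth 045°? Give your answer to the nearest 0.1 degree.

Two edge vectors: Point A→Point B = (56, -360, -161.2), Point A→Point C = (-615, 302, -0.1).
Normal n = (Point A→Point B) × (Point A→Point C) = (48718.4, 99143.6, -204488).
So ∂z/∂E = −n_x/n_z = 0.23825 and ∂z/∂N = −n_y/n_z = 0.48484.
Unit vector along 045° is (sin 45°, cos 45°) = (0.7071, 0.7071).
Slope in that direction = a·(0.7071) + b·(0.7071) = 0.51130.
Apparent dip = arctan|0.51130| = 27.1° (true dip is 28.4°, so apparent ≤ true as expected).

27.1°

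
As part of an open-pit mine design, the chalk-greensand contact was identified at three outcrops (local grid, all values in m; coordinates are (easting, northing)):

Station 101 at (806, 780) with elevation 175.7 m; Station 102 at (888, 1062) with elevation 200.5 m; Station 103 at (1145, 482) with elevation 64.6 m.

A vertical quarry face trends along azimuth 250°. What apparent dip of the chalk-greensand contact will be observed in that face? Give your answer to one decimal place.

Two edge vectors: Station 101→Station 102 = (82, 282, 24.8), Station 101→Station 103 = (339, -298, -111.1).
Normal n = (Station 101→Station 102) × (Station 101→Station 103) = (-23939.8, 17517.4, -120034).
So ∂z/∂E = −n_x/n_z = −0.19944 and ∂z/∂N = −n_y/n_z = 0.14594.
Unit vector along 250° is (sin 250°, cos 250°) = (-0.9397, -0.3420).
Slope in that direction = a·(-0.9397) + b·(-0.3420) = 0.13750.
Apparent dip = arctan|0.13750| = 7.8° (true dip is 13.9°, so apparent ≤ true as expected).

7.8°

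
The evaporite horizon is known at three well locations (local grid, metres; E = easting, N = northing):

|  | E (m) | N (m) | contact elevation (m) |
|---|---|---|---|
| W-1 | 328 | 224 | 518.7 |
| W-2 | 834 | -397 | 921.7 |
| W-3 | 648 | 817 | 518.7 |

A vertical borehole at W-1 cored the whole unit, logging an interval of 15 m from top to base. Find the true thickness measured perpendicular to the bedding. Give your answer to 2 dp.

13.17 m

Two edge vectors: W-1→W-2 = (506, -621, 403), W-1→W-3 = (320, 593, 0).
Normal n = (W-1→W-2) × (W-1→W-3) = (-238979, 128960, 498778).
So ∂z/∂E = −n_x/n_z = 0.47913 and ∂z/∂N = −n_y/n_z = −0.25855.
|∇z| = √(a²+b²) = 0.54444, so dip δ = arctan(0.54444) = 28.57°.
True thickness = vertical thickness × cos δ = 15 × cos 28.57° = 13.17 m.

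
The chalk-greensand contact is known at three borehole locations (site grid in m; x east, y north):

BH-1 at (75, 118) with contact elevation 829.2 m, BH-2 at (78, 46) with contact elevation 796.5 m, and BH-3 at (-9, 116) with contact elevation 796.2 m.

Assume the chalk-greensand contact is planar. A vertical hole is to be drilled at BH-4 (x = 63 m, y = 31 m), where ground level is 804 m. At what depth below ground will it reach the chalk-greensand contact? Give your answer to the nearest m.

Two edge vectors: BH-1→BH-2 = (3, -72, -32.7), BH-1→BH-3 = (-84, -2, -33).
Normal n = (BH-1→BH-2) × (BH-1→BH-3) = (2310.6, 2845.8, -6054).
So ∂z/∂x = −n_x/n_z = 0.38167 and ∂z/∂y = −n_y/n_z = 0.47007.
Intercept c from BH-1: 829.2 − 28.62 − 55.47 = 745.11.
At (63, 31): z_contact = 24.0 + 14.6 + 745.11 = 783.7 m.
Depth below ground = 804 − 783.7 = 20 m.

20 m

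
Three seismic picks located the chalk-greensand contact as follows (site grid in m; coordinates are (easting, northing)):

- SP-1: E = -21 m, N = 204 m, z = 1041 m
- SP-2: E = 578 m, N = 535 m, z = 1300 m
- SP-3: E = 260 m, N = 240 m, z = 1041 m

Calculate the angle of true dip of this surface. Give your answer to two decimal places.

Let the plane be z = a·E + b·N + c.
SP-2−SP-1: 599a + 331b = 259;  SP-3−SP-1: 281a + 36b = 0.
Solving gives a = −0.13050, b = 1.01864.
Gradient magnitude |∇z| = √(a² + b²) = √(0.01703 + 1.03763) = 1.02697.
True dip = arctan(1.02697) = 45.76°, dipping toward S (azimuth ≈ 173°).

45.76°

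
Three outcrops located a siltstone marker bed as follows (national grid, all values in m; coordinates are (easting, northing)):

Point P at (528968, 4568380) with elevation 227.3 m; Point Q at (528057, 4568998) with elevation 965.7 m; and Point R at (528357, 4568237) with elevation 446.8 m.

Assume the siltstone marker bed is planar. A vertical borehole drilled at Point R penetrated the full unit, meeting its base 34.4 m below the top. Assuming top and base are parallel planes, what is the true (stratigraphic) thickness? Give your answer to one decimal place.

28.4 m

Let the plane be z = a·E + b·N + c.
Point Q−Point P: −911a + 618b = 738.4;  Point R−Point P: −611a − 143b = 219.5.
Solving gives a = −0.47501, b = 0.49461.
|∇z| = √(a²+b²) = 0.68576, so dip δ = arctan(0.68576) = 34.44°.
True thickness = vertical thickness × cos δ = 34.4 × cos 34.44° = 28.4 m.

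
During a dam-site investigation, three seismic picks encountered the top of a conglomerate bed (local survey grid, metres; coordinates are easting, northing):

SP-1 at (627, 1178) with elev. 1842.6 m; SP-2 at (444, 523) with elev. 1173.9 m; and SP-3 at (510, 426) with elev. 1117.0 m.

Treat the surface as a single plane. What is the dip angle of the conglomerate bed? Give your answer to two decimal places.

45.07°

Two edge vectors: SP-1→SP-2 = (-183, -655, -668.7), SP-1→SP-3 = (-117, -752, -725.6).
Normal n = (SP-1→SP-2) × (SP-1→SP-3) = (-27594.4, -54546.9, 60981).
So ∂z/∂easting = −n_x/n_z = 0.45251 and ∂z/∂northing = −n_y/n_z = 0.89449.
Gradient magnitude |∇z| = √(a² + b²) = √(0.20476 + 0.80011) = 1.00244.
True dip = arctan(1.00244) = 45.07°, dipping toward SSW (azimuth ≈ 207°).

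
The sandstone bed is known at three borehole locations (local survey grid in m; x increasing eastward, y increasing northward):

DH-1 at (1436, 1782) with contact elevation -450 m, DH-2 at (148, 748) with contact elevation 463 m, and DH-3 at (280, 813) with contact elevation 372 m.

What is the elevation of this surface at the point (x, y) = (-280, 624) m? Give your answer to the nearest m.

753 m

Two edge vectors: DH-1→DH-2 = (-1288, -1034, 913), DH-1→DH-3 = (-1156, -969, 822).
Normal n = (DH-1→DH-2) × (DH-1→DH-3) = (34749, 3308, 52768).
So ∂z/∂x = −n_x/n_z = −0.65852 and ∂z/∂y = −n_y/n_z = −0.06269.
Intercept c from DH-1: -450 + 945.64 + 111.71 = 607.35.
At (-280, 624): z = 184.4 − 39.1 + 607.35 = 752.6 m.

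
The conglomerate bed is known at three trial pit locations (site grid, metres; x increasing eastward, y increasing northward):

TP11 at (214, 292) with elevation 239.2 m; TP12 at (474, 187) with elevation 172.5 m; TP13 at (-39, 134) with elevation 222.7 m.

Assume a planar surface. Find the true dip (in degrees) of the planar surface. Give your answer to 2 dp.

18.72°

Let the plane be z = a·x + b·y + c.
TP12−TP11: 260a − 105b = −66.7;  TP13−TP11: −253a − 158b = −16.5.
Solving gives a = −0.13018, b = 0.31288.
Gradient magnitude |∇z| = √(a² + b²) = √(0.01695 + 0.09790) = 0.33889.
True dip = arctan(0.33889) = 18.72°, dipping toward SSE (azimuth ≈ 157°).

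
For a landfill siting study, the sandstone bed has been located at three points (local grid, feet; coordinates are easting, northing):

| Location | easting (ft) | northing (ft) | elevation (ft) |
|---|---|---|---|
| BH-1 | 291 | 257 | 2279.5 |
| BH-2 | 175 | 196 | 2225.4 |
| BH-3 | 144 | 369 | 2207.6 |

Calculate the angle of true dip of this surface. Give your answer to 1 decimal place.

Let the plane be z = a·easting + b·northing + c.
BH-2−BH-1: −116a − 61b = −54.1;  BH-3−BH-1: −147a + 112b = −71.9.
Solving gives a = 0.47566, b = −0.01766.
Gradient magnitude |∇z| = √(a² + b²) = √(0.22626 + 0.00031) = 0.47599.
True dip = arctan(0.47599) = 25.5°, dipping toward W (azimuth ≈ 272°).

25.5°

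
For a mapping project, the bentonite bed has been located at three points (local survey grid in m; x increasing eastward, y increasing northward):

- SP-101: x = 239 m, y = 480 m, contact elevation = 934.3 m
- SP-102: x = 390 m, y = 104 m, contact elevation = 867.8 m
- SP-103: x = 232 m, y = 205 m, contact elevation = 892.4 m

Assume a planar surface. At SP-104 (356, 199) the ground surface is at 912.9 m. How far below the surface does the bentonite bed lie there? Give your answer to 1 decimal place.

28.5 m

Let the plane be z = a·x + b·y + c.
SP-102−SP-101: 151a − 376b = −66.5;  SP-103−SP-101: −7a − 275b = −41.9.
Solving gives a = −0.05737, b = 0.15382.
Then c = 934.3 − a·239 − b·480 = 874.17.
At (356, 199): z_contact = −20.42 + 30.61 + 874.17 = 884.36 m.
Depth below ground = 912.9 − 884.36 = 28.5 m.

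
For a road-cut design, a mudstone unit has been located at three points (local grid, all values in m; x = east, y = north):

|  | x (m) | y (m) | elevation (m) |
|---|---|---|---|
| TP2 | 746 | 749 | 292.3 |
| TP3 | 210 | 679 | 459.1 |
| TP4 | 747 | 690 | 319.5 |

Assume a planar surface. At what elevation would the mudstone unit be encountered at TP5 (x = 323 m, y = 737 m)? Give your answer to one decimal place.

403.8 m

Let the plane be z = a·x + b·y + c.
TP3−TP2: −536a − 70b = 166.8;  TP4−TP2: 1a − 59b = 27.2.
Solving gives a = −0.25043, b = −0.46526.
Then c = 292.3 − a·746 − b·749 = 827.60.
At (323, 737): z = −80.9 − 342.9 + 827.60 = 403.8 m.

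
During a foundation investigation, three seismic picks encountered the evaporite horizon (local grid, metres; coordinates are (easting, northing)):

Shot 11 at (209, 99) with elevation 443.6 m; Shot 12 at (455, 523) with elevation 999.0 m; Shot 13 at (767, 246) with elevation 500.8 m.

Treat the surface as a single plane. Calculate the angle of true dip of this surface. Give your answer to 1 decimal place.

Let the plane be z = a·E + b·N + c.
Shot 12−Shot 11: 246a + 424b = 555.4;  Shot 13−Shot 11: 558a + 147b = 57.2.
Solving gives a = −0.28634, b = 1.47604.
Gradient magnitude |∇z| = √(a² + b²) = √(0.08199 + 2.17868) = 1.50355.
True dip = arctan(1.50355) = 56.4°, dipping toward S (azimuth ≈ 169°).

56.4°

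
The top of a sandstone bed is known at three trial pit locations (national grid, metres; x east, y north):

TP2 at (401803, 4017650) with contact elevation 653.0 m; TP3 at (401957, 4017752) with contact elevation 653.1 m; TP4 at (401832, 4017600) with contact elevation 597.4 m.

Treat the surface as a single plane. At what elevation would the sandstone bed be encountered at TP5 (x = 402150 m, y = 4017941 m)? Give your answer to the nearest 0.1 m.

702.4 m

Let the plane be z = a·x + b·y + c.
TP3−TP2: 154a + 102b = 0.1;  TP4−TP2: 29a − 50b = −55.6.
Solving gives a = −0.531638206, b = 0.803649840.
Then c = 653 − a·401803 − b·4017650 = −3014516.96.
At (402150, 4017941): z = −213798.3 + 3229017.6 − 3014516.96 = 702.4 m.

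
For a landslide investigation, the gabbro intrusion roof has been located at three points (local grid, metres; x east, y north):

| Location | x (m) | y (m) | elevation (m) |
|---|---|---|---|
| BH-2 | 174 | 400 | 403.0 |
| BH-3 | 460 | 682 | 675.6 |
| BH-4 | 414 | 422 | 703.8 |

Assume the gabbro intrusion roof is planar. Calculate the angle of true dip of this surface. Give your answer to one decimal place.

Let the plane be z = a·x + b·y + c.
BH-3−BH-2: 286a + 282b = 272.6;  BH-4−BH-2: 240a + 22b = 300.8.
Solving gives a = 1.28410, b = −0.33565.
Gradient magnitude |∇z| = √(a² + b²) = √(1.64892 + 0.11266) = 1.32724.
True dip = arctan(1.32724) = 53.0°, dipping toward WNW (azimuth ≈ 285°).

53.0°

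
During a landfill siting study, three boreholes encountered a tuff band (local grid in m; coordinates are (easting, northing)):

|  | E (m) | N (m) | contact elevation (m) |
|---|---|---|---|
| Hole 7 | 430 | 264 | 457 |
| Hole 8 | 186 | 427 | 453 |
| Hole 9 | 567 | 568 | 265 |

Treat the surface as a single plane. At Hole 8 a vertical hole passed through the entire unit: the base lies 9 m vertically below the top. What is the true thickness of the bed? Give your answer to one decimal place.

Two edge vectors: Hole 7→Hole 8 = (-244, 163, -4), Hole 7→Hole 9 = (137, 304, -192).
Normal n = (Hole 7→Hole 8) × (Hole 7→Hole 9) = (-30080, -47396, -96507).
So ∂z/∂E = −n_x/n_z = −0.31169 and ∂z/∂N = −n_y/n_z = −0.49111.
|∇z| = √(a²+b²) = 0.58167, so dip δ = arctan(0.58167) = 30.19°.
True thickness = vertical thickness × cos δ = 9 × cos 30.19° = 7.8 m.

7.8 m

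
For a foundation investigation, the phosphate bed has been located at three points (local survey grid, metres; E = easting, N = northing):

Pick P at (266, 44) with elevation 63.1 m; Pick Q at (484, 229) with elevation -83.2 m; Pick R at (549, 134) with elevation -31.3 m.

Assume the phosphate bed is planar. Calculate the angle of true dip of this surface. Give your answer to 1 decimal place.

33.0°

Two edge vectors: Pick P→Pick Q = (218, 185, -146.3), Pick P→Pick R = (283, 90, -94.4).
Normal n = (Pick P→Pick Q) × (Pick P→Pick R) = (-4297, -20823.7, -32735).
So ∂z/∂E = −n_x/n_z = −0.13127 and ∂z/∂N = −n_y/n_z = −0.63613.
Gradient magnitude |∇z| = √(a² + b²) = √(0.01723 + 0.40466) = 0.64953.
True dip = arctan(0.64953) = 33.0°, dipping toward NNE (azimuth ≈ 012°).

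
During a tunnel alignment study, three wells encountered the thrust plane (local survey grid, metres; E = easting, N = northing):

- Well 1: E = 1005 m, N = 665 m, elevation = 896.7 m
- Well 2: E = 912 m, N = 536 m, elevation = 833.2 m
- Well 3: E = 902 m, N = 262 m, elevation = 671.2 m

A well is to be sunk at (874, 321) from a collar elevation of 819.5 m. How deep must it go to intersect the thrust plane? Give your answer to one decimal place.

Let the plane be z = a·E + b·N + c.
Well 2−Well 1: −93a − 129b = −63.5;  Well 3−Well 1: −103a − 403b = −225.5.
Solving gives a = −0.144635, b = 0.596520.
Then c = 896.7 − a·1005 − b·665 = 645.37.
At (874, 321): z_contact = −126.41 + 191.48 + 645.37 = 710.44 m.
Depth below ground = 819.5 − 710.44 = 109.1 m.

109.1 m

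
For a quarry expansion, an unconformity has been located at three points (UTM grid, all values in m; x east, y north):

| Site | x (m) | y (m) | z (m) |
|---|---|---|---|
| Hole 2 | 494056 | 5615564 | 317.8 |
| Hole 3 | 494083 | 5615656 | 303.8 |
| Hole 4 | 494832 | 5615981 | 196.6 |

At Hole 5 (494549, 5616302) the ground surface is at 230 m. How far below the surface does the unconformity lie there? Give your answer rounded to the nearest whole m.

Two edge vectors: Hole 2→Hole 3 = (27, 92, -14), Hole 2→Hole 4 = (776, 417, -121.2).
Normal n = (Hole 2→Hole 3) × (Hole 2→Hole 4) = (-5312.4, -7591.6, -60133).
So ∂z/∂x = −n_x/n_z = −0.08834417 and ∂z/∂y = −n_y/n_z = −0.12624682.
Intercept c from Hole 2: 317.8 + 43646.97 + 708947.09 = 752911.86.
At (494549, 5616302): z_contact = −43690.5 − 709040.3 + 752911.86 = 181.1 m.
Depth below ground = 230 − 181.1 = 49 m.

49 m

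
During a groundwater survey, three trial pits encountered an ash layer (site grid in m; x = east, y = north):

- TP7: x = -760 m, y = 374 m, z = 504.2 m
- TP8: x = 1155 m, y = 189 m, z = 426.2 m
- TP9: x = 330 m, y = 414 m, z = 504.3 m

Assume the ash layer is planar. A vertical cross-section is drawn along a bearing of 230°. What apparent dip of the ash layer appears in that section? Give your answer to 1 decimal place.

10.7°

Two edge vectors: TP7→TP8 = (1915, -185, -78), TP7→TP9 = (1090, 40, 0.1).
Normal n = (TP7→TP8) × (TP7→TP9) = (3101.5, -85211.5, 278250).
So ∂z/∂x = −n_x/n_z = −0.01115 and ∂z/∂y = −n_y/n_z = 0.30624.
Unit vector along 230° is (sin 230°, cos 230°) = (-0.7660, -0.6428).
Slope in that direction = a·(-0.7660) + b·(-0.6428) = −0.18831.
Apparent dip = arctan|0.18831| = 10.7° (true dip is 17.0°, so apparent ≤ true as expected).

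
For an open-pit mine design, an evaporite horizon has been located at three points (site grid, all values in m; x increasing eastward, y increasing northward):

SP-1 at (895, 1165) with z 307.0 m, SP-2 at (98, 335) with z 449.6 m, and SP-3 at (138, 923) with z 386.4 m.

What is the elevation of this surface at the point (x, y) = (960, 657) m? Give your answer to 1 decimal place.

Let the plane be z = a·x + b·y + c.
SP-2−SP-1: −797a − 830b = 142.6;  SP-3−SP-1: −757a − 242b = 79.4.
Solving gives a = −0.072095, b = −0.102579.
Then c = 307 − a·895 − b·1165 = 491.03.
At (960, 657): z = −69.2 − 67.4 + 491.03 = 354.4 m.

354.4 m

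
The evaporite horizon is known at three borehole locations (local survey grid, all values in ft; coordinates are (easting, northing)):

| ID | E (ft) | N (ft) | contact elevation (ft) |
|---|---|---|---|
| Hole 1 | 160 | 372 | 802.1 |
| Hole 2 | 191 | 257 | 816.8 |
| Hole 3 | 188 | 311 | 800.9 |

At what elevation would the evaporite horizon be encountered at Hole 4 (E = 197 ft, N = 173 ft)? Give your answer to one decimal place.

Two edge vectors: Hole 1→Hole 2 = (31, -115, 14.7), Hole 1→Hole 3 = (28, -61, -1.2).
Normal n = (Hole 1→Hole 2) × (Hole 1→Hole 3) = (1034.7, 448.8, 1329).
So ∂z/∂E = −n_x/n_z = −0.77856 and ∂z/∂N = −n_y/n_z = −0.33770.
Intercept c from Hole 1: 802.1 + 124.57 + 125.62 = 1052.29.
At (197, 173): z = −153.4 − 58.4 + 1052.29 = 840.5 ft.

840.5 ft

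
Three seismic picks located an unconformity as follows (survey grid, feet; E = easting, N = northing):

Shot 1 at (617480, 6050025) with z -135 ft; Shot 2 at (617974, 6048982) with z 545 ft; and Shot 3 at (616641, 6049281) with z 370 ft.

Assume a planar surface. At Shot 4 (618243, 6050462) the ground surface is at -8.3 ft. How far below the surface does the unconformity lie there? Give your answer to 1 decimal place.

Two edge vectors: Shot 1→Shot 2 = (494, -1043, 680), Shot 1→Shot 3 = (-839, -744, 505).
Normal n = (Shot 1→Shot 2) × (Shot 1→Shot 3) = (-20795, -819990, -1242613).
So ∂z/∂E = −n_x/n_z = −0.016734897 and ∂z/∂N = −n_y/n_z = −0.659891696.
Intercept c from Shot 1: -135 + 10333.46 + 3992361.26 = 4002559.72.
At (618243, 6050462): z_contact = −10346.23 − 3992649.63 + 4002559.72 = -436.14 ft.
Depth below ground = -8.3 − (-436.14) = 427.8 ft.

427.8 ft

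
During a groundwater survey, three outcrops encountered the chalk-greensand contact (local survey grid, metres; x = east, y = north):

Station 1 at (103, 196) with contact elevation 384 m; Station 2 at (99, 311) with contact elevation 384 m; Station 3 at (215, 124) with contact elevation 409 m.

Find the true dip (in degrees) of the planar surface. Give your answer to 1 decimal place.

Let the plane be z = a·x + b·y + c.
Station 2−Station 1: −4a + 115b = 0;  Station 3−Station 1: 112a − 72b = 25.
Solving gives a = 0.22832, b = 0.00794.
Gradient magnitude |∇z| = √(a² + b²) = √(0.05213 + 0.00006) = 0.22846.
True dip = arctan(0.22846) = 12.9°, dipping toward W (azimuth ≈ 268°).

12.9°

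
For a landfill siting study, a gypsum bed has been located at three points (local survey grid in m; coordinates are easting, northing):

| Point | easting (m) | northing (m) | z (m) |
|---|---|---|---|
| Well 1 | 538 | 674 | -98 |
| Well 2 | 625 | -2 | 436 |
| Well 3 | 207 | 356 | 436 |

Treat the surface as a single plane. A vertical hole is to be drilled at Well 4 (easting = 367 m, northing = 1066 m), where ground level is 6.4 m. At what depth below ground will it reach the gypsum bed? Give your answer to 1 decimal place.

Let the plane be z = a·easting + b·northing + c.
Well 2−Well 1: 87a − 676b = 534;  Well 3−Well 1: −331a − 318b = 534.
Solving gives a = −0.760363, b = −0.887798.
Then c = -98 − a·538 − b·674 = 909.45.
At (367, 1066): z_contact = −279.05 − 946.39 + 909.45 = -315.99 m.
Depth below ground = 6.4 − (-315.99) = 322.4 m.

322.4 m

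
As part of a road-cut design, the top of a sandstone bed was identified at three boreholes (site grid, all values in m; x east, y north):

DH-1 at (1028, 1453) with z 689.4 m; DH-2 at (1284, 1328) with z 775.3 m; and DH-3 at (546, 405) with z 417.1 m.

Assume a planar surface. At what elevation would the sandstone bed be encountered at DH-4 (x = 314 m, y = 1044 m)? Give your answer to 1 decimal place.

384.5 m

Let the plane be z = a·x + b·y + c.
DH-2−DH-1: 256a − 125b = 85.9;  DH-3−DH-1: −482a − 1048b = −272.3.
Solving gives a = 0.377614, b = 0.086154.
Then c = 689.4 − a·1028 − b·1453 = 176.03.
At (314, 1044): z = 118.6 + 89.9 + 176.03 = 384.5 m.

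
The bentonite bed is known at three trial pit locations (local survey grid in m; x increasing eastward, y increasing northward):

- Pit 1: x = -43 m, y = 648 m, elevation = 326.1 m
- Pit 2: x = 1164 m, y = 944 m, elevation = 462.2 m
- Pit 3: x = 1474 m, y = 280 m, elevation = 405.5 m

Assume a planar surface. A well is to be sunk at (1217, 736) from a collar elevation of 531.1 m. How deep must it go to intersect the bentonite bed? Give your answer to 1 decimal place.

Let the plane be z = a·x + b·y + c.
Pit 2−Pit 1: 1207a + 296b = 136.1;  Pit 3−Pit 1: 1517a − 368b = 79.4.
Solving gives a = 0.082385, b = 0.123855.
Then c = 326.1 − a·-43 − b·648 = 249.38.
At (1217, 736): z_contact = 100.26 + 91.16 + 249.38 = 440.80 m.
Depth below ground = 531.1 − 440.80 = 90.3 m.

90.3 m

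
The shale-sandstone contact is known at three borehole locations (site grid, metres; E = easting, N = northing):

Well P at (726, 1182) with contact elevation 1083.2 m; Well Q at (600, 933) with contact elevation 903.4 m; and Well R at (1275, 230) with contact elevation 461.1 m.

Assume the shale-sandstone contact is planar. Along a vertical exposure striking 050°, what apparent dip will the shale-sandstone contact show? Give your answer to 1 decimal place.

26.2°

Let the plane be z = a·E + b·N + c.
Well Q−Well P: −126a − 249b = −179.8;  Well R−Well P: 549a − 952b = −622.1.
Solving gives a = 0.06338, b = 0.69002.
Unit vector along 050° is (sin 50°, cos 50°) = (0.7660, 0.6428).
Slope in that direction = a·(0.7660) + b·(0.6428) = 0.49209.
Apparent dip = arctan|0.49209| = 26.2° (true dip is 34.7°, so apparent ≤ true as expected).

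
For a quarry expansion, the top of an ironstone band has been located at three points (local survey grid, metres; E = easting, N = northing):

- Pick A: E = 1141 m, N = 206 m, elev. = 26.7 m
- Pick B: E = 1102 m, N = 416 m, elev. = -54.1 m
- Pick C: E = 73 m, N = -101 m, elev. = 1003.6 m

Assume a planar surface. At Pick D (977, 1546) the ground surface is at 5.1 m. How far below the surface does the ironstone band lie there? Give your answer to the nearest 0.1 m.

558.8 m

Two edge vectors: Pick A→Pick B = (-39, 210, -80.8), Pick A→Pick C = (-1068, -307, 976.9).
Normal n = (Pick A→Pick B) × (Pick A→Pick C) = (180343.4, 124393.5, 236253).
So ∂z/∂E = −n_x/n_z = −0.763349 and ∂z/∂N = −n_y/n_z = −0.526527.
Intercept c from Pick A: 26.7 + 870.98 + 108.46 = 1006.15.
At (977, 1546): z_contact = −745.79 − 814.01 + 1006.15 = -553.66 m.
Depth below ground = 5.1 − (-553.66) = 558.8 m.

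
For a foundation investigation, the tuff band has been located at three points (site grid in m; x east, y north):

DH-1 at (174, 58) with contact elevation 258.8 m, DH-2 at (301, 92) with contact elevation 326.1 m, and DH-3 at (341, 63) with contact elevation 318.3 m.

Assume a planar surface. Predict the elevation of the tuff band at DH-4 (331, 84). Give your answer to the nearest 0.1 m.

Two edge vectors: DH-1→DH-2 = (127, 34, 67.3), DH-1→DH-3 = (167, 5, 59.5).
Normal n = (DH-1→DH-2) × (DH-1→DH-3) = (1686.5, 3682.6, -5043).
So ∂z/∂x = −n_x/n_z = 0.33442 and ∂z/∂y = −n_y/n_z = 0.73024.
Intercept c from DH-1: 258.8 − 58.19 − 42.35 = 158.26.
At (331, 84): z = 110.7 + 61.3 + 158.26 = 330.3 m.

330.3 m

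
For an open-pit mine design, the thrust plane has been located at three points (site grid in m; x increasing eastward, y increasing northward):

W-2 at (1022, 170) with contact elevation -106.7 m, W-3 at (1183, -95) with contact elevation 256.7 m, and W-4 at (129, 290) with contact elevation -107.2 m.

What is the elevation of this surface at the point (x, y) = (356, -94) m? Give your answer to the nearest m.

421 m

Two edge vectors: W-2→W-3 = (161, -265, 363.4), W-2→W-4 = (-893, 120, -0.5).
Normal n = (W-2→W-3) × (W-2→W-4) = (-43475.5, -324435.7, -217325).
So ∂z/∂x = −n_x/n_z = −0.20005 and ∂z/∂y = −n_y/n_z = −1.49286.
Intercept c from W-2: -106.7 + 204.45 + 253.79 = 351.54.
At (356, -94): z = −71.2 + 140.3 + 351.54 = 420.6 m.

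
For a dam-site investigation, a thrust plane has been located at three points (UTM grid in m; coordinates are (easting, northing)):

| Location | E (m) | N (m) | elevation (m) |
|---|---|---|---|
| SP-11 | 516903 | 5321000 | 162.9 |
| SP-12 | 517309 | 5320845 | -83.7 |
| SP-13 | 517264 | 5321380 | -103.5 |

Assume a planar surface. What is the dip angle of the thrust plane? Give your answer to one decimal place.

Two edge vectors: SP-11→SP-12 = (406, -155, -246.6), SP-11→SP-13 = (361, 380, -266.4).
Normal n = (SP-11→SP-12) × (SP-11→SP-13) = (135000, 19135.8, 210235).
So ∂z/∂E = −n_x/n_z = −0.64214 and ∂z/∂N = −n_y/n_z = −0.09102.
Gradient magnitude |∇z| = √(a² + b²) = √(0.41234 + 0.00828) = 0.64856.
True dip = arctan(0.64856) = 33.0°, dipping toward E (azimuth ≈ 082°).

33.0°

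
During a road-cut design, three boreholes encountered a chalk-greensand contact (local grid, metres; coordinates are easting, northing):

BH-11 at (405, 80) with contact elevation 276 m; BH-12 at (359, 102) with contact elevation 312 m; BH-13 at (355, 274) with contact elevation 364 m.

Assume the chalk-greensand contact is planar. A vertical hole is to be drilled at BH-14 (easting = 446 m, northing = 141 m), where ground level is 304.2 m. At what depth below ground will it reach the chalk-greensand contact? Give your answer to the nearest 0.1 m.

37.1 m

Let the plane be z = a·easting + b·northing + c.
BH-12−BH-11: −46a + 22b = 36;  BH-13−BH-11: −50a + 194b = 88.
Solving gives a = −0.64519, b = 0.28732.
Then c = 276 − a·405 − b·80 = 514.32.
At (446, 141): z_contact = −287.76 + 40.51 + 514.32 = 267.07 m.
Depth below ground = 304.2 − 267.07 = 37.1 m.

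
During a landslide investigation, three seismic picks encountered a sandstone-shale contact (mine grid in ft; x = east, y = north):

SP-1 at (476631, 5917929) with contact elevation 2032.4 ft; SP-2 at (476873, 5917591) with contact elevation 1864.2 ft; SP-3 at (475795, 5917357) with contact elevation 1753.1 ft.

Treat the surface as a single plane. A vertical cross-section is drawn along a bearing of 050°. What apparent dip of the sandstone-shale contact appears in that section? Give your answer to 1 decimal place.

17.5°

Two edge vectors: SP-1→SP-2 = (242, -338, -168.2), SP-1→SP-3 = (-836, -572, -279.3).
Normal n = (SP-1→SP-2) × (SP-1→SP-3) = (-1807, 208205.8, -420992).
So ∂z/∂x = −n_x/n_z = −0.00429 and ∂z/∂y = −n_y/n_z = 0.49456.
Unit vector along 050° is (sin 50°, cos 50°) = (0.7660, 0.6428).
Slope in that direction = a·(0.7660) + b·(0.6428) = 0.31461.
Apparent dip = arctan|0.31461| = 17.5° (true dip is 26.3°, so apparent ≤ true as expected).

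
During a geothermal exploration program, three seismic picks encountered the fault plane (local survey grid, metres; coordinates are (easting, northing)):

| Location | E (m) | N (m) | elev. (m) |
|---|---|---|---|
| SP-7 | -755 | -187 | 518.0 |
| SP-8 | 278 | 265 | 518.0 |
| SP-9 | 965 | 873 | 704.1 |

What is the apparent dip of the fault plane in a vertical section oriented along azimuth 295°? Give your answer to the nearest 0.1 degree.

26.4°

Let the plane be z = a·E + b·N + c.
SP-8−SP-7: 1033a + 452b = 0;  SP-9−SP-7: 1720a + 1060b = 186.1.
Solving gives a = −0.26490, b = 0.60541.
Unit vector along 295° is (sin 295°, cos 295°) = (-0.9063, 0.4226).
Slope in that direction = a·(-0.9063) + b·(0.4226) = 0.49594.
Apparent dip = arctan|0.49594| = 26.4° (true dip is 33.5°, so apparent ≤ true as expected).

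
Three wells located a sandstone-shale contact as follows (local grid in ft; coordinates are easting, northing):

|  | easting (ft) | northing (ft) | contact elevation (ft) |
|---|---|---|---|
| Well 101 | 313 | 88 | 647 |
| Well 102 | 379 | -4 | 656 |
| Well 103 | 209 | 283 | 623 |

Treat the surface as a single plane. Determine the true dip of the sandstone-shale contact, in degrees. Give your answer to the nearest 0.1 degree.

13.5°

Let the plane be z = a·easting + b·northing + c.
Well 102−Well 101: 66a − 92b = 9;  Well 103−Well 101: −104a + 195b = −24.
Solving gives a = −0.13719, b = −0.19624.
Gradient magnitude |∇z| = √(a² + b²) = √(0.01882 + 0.03851) = 0.23944.
True dip = arctan(0.23944) = 13.5°, dipping toward NE (azimuth ≈ 035°).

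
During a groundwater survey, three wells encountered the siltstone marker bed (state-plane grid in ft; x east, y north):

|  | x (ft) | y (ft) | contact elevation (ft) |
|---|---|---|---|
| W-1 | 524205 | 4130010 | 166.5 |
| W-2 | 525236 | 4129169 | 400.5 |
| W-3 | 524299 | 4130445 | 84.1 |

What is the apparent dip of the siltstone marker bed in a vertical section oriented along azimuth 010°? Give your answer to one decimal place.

Two edge vectors: W-1→W-2 = (1031, -841, 234), W-1→W-3 = (94, 435, -82.4).
Normal n = (W-1→W-2) × (W-1→W-3) = (-32491.6, 106950.4, 527539).
So ∂z/∂x = −n_x/n_z = 0.06159 and ∂z/∂y = −n_y/n_z = −0.20273.
Unit vector along 010° is (sin 10°, cos 10°) = (0.1736, 0.9848).
Slope in that direction = a·(0.1736) + b·(0.9848) = −0.18896.
Apparent dip = arctan|0.18896| = 10.7° (true dip is 12.0°, so apparent ≤ true as expected).

10.7°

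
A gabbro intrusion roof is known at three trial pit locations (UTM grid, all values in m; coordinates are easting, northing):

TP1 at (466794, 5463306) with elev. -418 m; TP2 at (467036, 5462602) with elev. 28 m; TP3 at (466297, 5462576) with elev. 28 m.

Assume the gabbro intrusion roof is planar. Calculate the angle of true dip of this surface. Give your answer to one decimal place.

Two edge vectors: TP1→TP2 = (242, -704, 446), TP1→TP3 = (-497, -730, 446).
Normal n = (TP1→TP2) × (TP1→TP3) = (11596, -329594, -526548).
So ∂z/∂easting = −n_x/n_z = 0.02202 and ∂z/∂northing = −n_y/n_z = −0.62595.
Gradient magnitude |∇z| = √(a² + b²) = √(0.00048 + 0.39182) = 0.62634.
True dip = arctan(0.62634) = 32.1°, dipping toward N (azimuth ≈ 358°).

32.1°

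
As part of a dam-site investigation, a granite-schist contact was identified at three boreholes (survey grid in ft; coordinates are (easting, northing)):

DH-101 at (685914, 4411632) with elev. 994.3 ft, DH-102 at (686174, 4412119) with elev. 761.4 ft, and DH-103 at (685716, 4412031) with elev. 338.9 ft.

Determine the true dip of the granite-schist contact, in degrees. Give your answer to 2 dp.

57.41°

Two edge vectors: DH-101→DH-102 = (260, 487, -232.9), DH-101→DH-103 = (-198, 399, -655.4).
Normal n = (DH-101→DH-102) × (DH-101→DH-103) = (-226252.7, 216518.2, 200166).
So ∂z/∂E = −n_x/n_z = 1.13033 and ∂z/∂N = −n_y/n_z = −1.08169.
Gradient magnitude |∇z| = √(a² + b²) = √(1.27764 + 1.17006) = 1.56451.
True dip = arctan(1.56451) = 57.41°, dipping toward NW (azimuth ≈ 314°).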